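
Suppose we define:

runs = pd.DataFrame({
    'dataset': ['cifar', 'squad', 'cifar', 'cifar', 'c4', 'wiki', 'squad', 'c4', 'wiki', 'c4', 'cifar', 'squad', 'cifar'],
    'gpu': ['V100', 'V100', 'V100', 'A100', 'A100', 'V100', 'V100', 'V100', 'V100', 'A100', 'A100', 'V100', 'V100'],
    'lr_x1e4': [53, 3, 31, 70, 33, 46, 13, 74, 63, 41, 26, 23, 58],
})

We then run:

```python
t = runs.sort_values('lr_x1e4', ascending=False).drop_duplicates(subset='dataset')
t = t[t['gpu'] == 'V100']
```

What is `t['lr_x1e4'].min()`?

sort by lr_x1e4 descending:
   dataset   gpu  lr_x1e4
7       c4  V100       74
3    cifar  A100       70
8     wiki  V100       63
12   cifar  V100       58
0    cifar  V100       53
5     wiki  V100       46
9       c4  A100       41
4       c4  A100       33
2    cifar  V100       31
10   cifar  A100       26
11   squad  V100       23
6    squad  V100       13
1    squad  V100        3
drop duplicate dataset (keep=first):
   dataset   gpu  lr_x1e4
7       c4  V100       74
3    cifar  A100       70
8     wiki  V100       63
11   squad  V100       23
filter rows where gpu == 'V100':
   dataset   gpu  lr_x1e4
7       c4  V100       74
8     wiki  V100       63
11   squad  V100       23
So min() = 23.

23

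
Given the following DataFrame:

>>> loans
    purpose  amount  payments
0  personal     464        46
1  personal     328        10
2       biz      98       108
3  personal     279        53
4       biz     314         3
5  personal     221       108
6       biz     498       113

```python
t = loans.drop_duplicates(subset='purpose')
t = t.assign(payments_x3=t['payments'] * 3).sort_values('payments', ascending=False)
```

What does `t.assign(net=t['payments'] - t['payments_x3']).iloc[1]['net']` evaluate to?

-92

drop duplicate purpose (keep=first):
    purpose  amount  payments
0  personal     464        46
2       biz      98       108
add column payments_x3 = t['payments'] * 3:
    purpose  amount  payments  payments_x3
0  personal     464        46          138
2       biz      98       108          324
sort by payments descending:
    purpose  amount  payments  payments_x3
2       biz      98       108          324
0  personal     464        46          138
add column net = t['payments'] - t['payments_x3']:
    purpose  amount  payments  payments_x3  net
2       biz      98       108          324 -216
0  personal     464        46          138  -92
Hence -92.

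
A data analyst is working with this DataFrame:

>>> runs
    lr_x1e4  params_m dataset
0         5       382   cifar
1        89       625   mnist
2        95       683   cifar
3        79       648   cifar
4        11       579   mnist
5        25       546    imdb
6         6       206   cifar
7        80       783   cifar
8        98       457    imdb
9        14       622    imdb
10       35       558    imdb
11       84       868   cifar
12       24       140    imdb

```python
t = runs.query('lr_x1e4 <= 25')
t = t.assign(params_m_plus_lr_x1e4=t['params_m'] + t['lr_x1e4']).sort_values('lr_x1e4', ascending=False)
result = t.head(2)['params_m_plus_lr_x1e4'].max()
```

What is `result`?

filter rows where lr_x1e4 <= 25:
    lr_x1e4  params_m dataset
0         5       382   cifar
4        11       579   mnist
5        25       546    imdb
6         6       206   cifar
9        14       622    imdb
12       24       140    imdb
add column params_m_plus_lr_x1e4 = t['params_m'] + t['lr_x1e4']:
    lr_x1e4  params_m dataset  params_m_plus_lr_x1e4
0         5       382   cifar                    387
4        11       579   mnist                    590
5        25       546    imdb                    571
6         6       206   cifar                    212
9        14       622    imdb                    636
12       24       140    imdb                    164
sort by lr_x1e4 descending:
    lr_x1e4  params_m dataset  params_m_plus_lr_x1e4
5        25       546    imdb                    571
12       24       140    imdb                    164
9        14       622    imdb                    636
4        11       579   mnist                    590
6         6       206   cifar                    212
0         5       382   cifar                    387
take first 2 rows:
    lr_x1e4  params_m dataset  params_m_plus_lr_x1e4
5        25       546    imdb                    571
12       24       140    imdb                    164
max of column 'params_m_plus_lr_x1e4' → 571

571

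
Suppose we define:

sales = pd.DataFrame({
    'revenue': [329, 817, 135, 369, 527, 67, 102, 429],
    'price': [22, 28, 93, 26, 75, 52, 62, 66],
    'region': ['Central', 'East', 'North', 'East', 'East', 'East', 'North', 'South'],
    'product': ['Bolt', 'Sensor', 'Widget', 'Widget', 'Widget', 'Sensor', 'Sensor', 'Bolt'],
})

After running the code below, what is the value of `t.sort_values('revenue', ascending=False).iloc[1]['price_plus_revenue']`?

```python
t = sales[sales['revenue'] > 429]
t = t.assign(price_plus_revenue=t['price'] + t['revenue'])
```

602

filter rows where revenue > 429:
   revenue  price region product
1      817     28   East  Sensor
4      527     75   East  Widget
add column price_plus_revenue = t['price'] + t['revenue']:
   revenue  price region product  price_plus_revenue
1      817     28   East  Sensor                 845
4      527     75   East  Widget                 602
sort by revenue descending:
   revenue  price region product  price_plus_revenue
1      817     28   East  Sensor                 845
4      527     75   East  Widget                 602
Hence 602.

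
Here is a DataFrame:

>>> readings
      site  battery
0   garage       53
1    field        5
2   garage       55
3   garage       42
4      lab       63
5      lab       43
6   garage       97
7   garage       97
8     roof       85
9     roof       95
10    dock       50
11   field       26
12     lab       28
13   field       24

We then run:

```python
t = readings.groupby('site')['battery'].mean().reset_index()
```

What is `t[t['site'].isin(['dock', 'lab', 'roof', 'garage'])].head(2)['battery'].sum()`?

group by site, mean of battery:
site
dock      50.000000
field     18.333333
garage    68.800000
lab       44.666667
roof      90.000000
Name: battery, dtype: float64
reset_index():
     site    battery
0    dock  50.000000
1   field  18.333333
2  garage  68.800000
3     lab  44.666667
4    roof  90.000000
filter rows where site in ['dock', 'lab', 'roof', 'garage']:
     site    battery
0    dock  50.000000
2  garage  68.800000
3     lab  44.666667
4    roof  90.000000
take first 2 rows:
     site  battery
0    dock     50.0
2  garage     68.8
Finally, sum of column 'battery' = 118.8.

118.8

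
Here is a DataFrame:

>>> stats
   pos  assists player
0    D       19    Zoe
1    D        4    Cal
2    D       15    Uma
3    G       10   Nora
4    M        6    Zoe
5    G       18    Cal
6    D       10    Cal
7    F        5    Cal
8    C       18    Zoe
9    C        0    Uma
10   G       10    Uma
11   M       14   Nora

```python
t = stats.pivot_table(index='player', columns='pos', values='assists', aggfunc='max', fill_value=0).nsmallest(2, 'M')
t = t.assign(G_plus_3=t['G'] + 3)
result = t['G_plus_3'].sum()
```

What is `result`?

34

pivot: rows=player, cols=pos, max(assists):
pos      C   D  F   G   M
player                   
Cal      0  10  5  18   0
Nora     0   0  0  10  14
Uma      0  15  0  10   0
Zoe     18  19  0   0   6
take 2 rows with smallest M:
pos     C   D  F   G  M
player                 
Cal     0  10  5  18  0
Uma     0  15  0  10  0
add column G_plus_3 = t['G'] + 3:
pos     C   D  F   G  M  G_plus_3
player                           
Cal     0  10  5  18  0        21
Uma     0  15  0  10  0        13
So sum() = 34.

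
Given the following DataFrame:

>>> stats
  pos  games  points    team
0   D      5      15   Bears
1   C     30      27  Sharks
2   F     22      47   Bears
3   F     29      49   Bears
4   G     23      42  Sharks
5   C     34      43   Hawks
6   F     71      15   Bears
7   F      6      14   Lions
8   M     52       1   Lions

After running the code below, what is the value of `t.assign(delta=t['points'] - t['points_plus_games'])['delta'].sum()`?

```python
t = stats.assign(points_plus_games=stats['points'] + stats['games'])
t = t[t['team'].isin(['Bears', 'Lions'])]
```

add column points_plus_games = stats['points'] + stats['games']:
  pos  games  points    team  points_plus_games
0   D      5      15   Bears                 20
1   C     30      27  Sharks                 57
2   F     22      47   Bears                 69
3   F     29      49   Bears                 78
4   G     23      42  Sharks                 65
5   C     34      43   Hawks                 77
6   F     71      15   Bears                 86
7   F      6      14   Lions                 20
8   M     52       1   Lions                 53
filter rows where team in ['Bears', 'Lions']:
  pos  games  points   team  points_plus_games
0   D      5      15  Bears                 20
2   F     22      47  Bears                 69
3   F     29      49  Bears                 78
6   F     71      15  Bears                 86
7   F      6      14  Lions                 20
8   M     52       1  Lions                 53
add column delta = t['points'] - t['points_plus_games']:
  pos  games  points   team  points_plus_games  delta
0   D      5      15  Bears                 20     -5
2   F     22      47  Bears                 69    -22
3   F     29      49  Bears                 78    -29
6   F     71      15  Bears                 86    -71
7   F      6      14  Lions                 20     -6
8   M     52       1  Lions                 53    -52
The sum of column 'delta' is -185.

-185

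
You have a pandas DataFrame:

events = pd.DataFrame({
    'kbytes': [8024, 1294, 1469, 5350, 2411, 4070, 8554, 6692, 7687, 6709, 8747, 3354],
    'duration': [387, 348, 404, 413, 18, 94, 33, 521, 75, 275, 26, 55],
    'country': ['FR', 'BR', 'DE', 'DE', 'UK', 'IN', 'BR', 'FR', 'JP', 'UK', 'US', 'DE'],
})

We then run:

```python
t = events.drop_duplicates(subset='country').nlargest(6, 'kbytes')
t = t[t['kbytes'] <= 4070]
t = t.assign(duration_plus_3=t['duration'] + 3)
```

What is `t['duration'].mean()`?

172.0

drop duplicate country (keep=first):
    kbytes  duration country
0     8024       387      FR
1     1294       348      BR
2     1469       404      DE
4     2411        18      UK
5     4070        94      IN
8     7687        75      JP
10    8747        26      US
take 6 rows with largest kbytes:
    kbytes  duration country
10    8747        26      US
0     8024       387      FR
8     7687        75      JP
5     4070        94      IN
4     2411        18      UK
2     1469       404      DE
filter rows where kbytes <= 4070:
   kbytes  duration country
5    4070        94      IN
4    2411        18      UK
2    1469       404      DE
add column duration_plus_3 = t['duration'] + 3:
   kbytes  duration country  duration_plus_3
5    4070        94      IN               97
4    2411        18      UK               21
2    1469       404      DE              407
The mean of column 'duration' is 172.0.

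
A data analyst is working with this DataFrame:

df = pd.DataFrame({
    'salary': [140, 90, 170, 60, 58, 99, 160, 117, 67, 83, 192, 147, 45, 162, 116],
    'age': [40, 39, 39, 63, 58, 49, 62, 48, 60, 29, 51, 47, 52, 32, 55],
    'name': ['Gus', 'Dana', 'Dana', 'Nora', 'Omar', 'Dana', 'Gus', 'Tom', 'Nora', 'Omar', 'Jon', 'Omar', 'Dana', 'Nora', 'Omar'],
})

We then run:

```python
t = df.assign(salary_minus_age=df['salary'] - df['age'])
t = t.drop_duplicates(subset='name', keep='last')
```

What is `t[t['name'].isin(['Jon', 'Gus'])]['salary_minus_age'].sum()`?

239

add column salary_minus_age = df['salary'] - df['age']:
    salary  age  name  salary_minus_age
0      140   40   Gus               100
1       90   39  Dana                51
2      170   39  Dana               131
3       60   63  Nora                -3
4       58   58  Omar                 0
5       99   49  Dana                50
6      160   62   Gus                98
7      117   48   Tom                69
8       67   60  Nora                 7
9       83   29  Omar                54
10     192   51   Jon               141
11     147   47  Omar               100
12      45   52  Dana                -7
13     162   32  Nora               130
14     116   55  Omar                61
drop duplicate name (keep=last):
    salary  age  name  salary_minus_age
6      160   62   Gus                98
7      117   48   Tom                69
10     192   51   Jon               141
12      45   52  Dana                -7
13     162   32  Nora               130
14     116   55  Omar                61
filter rows where name in ['Jon', 'Gus']:
    salary  age name  salary_minus_age
6      160   62  Gus                98
10     192   51  Jon               141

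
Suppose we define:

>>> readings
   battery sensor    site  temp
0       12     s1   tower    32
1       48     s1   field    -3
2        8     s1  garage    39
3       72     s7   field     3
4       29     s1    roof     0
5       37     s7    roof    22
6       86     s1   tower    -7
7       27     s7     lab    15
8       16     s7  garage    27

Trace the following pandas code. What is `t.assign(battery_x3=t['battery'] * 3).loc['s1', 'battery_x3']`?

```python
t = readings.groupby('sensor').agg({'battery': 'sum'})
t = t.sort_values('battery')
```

group by sensor, sum of battery:
        battery
sensor         
s1          183
s7          152
sort by battery:
        battery
sensor         
s7          152
s1          183
add column battery_x3 = t['battery'] * 3:
        battery  battery_x3
sensor                     
s7          152         456
s1          183         549
Finally, value at row 's1', column 'battery_x3' = 549.

549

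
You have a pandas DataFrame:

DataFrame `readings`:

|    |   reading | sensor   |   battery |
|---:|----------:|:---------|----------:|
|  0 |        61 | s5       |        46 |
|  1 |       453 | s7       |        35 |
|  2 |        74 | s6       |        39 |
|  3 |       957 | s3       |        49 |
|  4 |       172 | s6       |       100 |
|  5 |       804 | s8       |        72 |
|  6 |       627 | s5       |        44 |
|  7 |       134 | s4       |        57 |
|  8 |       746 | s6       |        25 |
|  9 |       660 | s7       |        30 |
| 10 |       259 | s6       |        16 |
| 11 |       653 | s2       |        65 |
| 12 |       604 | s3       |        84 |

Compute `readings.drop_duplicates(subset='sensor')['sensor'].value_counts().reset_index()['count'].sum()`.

7

drop duplicate sensor (keep=first):
    reading sensor  battery
0        61     s5       46
1       453     s7       35
2        74     s6       39
3       957     s3       49
5       804     s8       72
7       134     s4       57
11      653     s2       65
value_counts of sensor:
sensor
s5    1
s7    1
s6    1
s3    1
s8    1
s4    1
s2    1
Name: count, dtype: int64
reset_index():
  sensor  count
0     s5      1
1     s7      1
2     s6      1
3     s3      1
4     s8      1
5     s4      1
6     s2      1
Taking the sum of column 'count' gives 7.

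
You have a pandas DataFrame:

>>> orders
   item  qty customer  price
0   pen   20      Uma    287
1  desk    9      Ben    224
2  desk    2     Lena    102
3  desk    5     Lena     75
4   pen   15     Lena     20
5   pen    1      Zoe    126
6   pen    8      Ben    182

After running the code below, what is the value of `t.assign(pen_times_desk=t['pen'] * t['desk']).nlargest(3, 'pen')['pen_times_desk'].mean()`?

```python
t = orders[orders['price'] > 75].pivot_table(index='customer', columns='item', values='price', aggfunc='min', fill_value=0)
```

filter rows where price > 75:
   item  qty customer  price
0   pen   20      Uma    287
1  desk    9      Ben    224
2  desk    2     Lena    102
5   pen    1      Zoe    126
6   pen    8      Ben    182
pivot: rows=customer, cols=item, min(price):
item      desk  pen
customer           
Ben        224  182
Lena       102    0
Uma          0  287
Zoe          0  126
add column pen_times_desk = t['pen'] * t['desk']:
item      desk  pen  pen_times_desk
customer                           
Ben        224  182           40768
Lena       102    0               0
Uma          0  287               0
Zoe          0  126               0
take 3 rows with largest pen:
item      desk  pen  pen_times_desk
customer                           
Uma          0  287               0
Ben        224  182           40768
Zoe          0  126               0
The mean of column 'pen_times_desk' is 13589.3333333.

13589.3333333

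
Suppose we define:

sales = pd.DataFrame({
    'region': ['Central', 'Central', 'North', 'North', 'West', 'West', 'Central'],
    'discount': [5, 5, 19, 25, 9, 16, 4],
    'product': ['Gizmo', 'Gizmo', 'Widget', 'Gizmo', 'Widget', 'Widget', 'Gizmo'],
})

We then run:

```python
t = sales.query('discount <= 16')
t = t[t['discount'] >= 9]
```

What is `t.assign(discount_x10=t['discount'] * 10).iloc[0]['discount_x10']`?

filter rows where discount <= 16:
    region  discount product
0  Central         5   Gizmo
1  Central         5   Gizmo
4     West         9  Widget
5     West        16  Widget
6  Central         4   Gizmo
filter rows where discount >= 9:
  region  discount product
4   West         9  Widget
5   West        16  Widget
add column discount_x10 = t['discount'] * 10:
  region  discount product  discount_x10
4   West         9  Widget            90
5   West        16  Widget           160

90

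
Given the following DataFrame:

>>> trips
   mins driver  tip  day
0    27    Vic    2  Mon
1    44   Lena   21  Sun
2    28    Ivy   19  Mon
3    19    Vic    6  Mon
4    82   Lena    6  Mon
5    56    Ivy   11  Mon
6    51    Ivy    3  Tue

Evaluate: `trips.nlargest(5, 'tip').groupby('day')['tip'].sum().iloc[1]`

take 5 rows with largest tip:
   mins driver  tip  day
1    44   Lena   21  Sun
2    28    Ivy   19  Mon
5    56    Ivy   11  Mon
3    19    Vic    6  Mon
4    82   Lena    6  Mon
group by day, sum of tip:
day
Mon    42
Sun    21
Name: tip, dtype: int64

21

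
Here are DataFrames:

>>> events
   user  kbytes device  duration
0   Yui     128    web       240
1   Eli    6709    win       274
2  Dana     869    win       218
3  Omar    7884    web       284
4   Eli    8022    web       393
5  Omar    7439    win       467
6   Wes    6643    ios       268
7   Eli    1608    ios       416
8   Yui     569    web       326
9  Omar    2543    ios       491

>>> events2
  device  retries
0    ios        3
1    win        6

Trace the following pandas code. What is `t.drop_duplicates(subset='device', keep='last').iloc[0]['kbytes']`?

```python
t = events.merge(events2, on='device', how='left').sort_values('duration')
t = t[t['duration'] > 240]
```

merge on 'device' (how='left') → 10 rows:
   user  kbytes device  duration  retries
0   Yui     128    web       240      NaN
1   Eli    6709    win       274      6.0
2  Dana     869    win       218      6.0
3  Omar    7884    web       284      NaN
4   Eli    8022    web       393      NaN
5  Omar    7439    win       467      6.0
6   Wes    6643    ios       268      3.0
7   Eli    1608    ios       416      3.0
8   Yui     569    web       326      NaN
9  Omar    2543    ios       491      3.0
sort by duration:
   user  kbytes device  duration  retries
2  Dana     869    win       218      6.0
0   Yui     128    web       240      NaN
6   Wes    6643    ios       268      3.0
1   Eli    6709    win       274      6.0
3  Omar    7884    web       284      NaN
8   Yui     569    web       326      NaN
4   Eli    8022    web       393      NaN
7   Eli    1608    ios       416      3.0
5  Omar    7439    win       467      6.0
9  Omar    2543    ios       491      3.0
filter rows where duration > 240:
   user  kbytes device  duration  retries
6   Wes    6643    ios       268      3.0
1   Eli    6709    win       274      6.0
3  Omar    7884    web       284      NaN
8   Yui     569    web       326      NaN
4   Eli    8022    web       393      NaN
7   Eli    1608    ios       416      3.0
5  Omar    7439    win       467      6.0
9  Omar    2543    ios       491      3.0
drop duplicate device (keep=last):
   user  kbytes device  duration  retries
4   Eli    8022    web       393      NaN
5  Omar    7439    win       467      6.0
9  Omar    2543    ios       491      3.0
Finally, value at position 0, column 'kbytes' = 8022.

8022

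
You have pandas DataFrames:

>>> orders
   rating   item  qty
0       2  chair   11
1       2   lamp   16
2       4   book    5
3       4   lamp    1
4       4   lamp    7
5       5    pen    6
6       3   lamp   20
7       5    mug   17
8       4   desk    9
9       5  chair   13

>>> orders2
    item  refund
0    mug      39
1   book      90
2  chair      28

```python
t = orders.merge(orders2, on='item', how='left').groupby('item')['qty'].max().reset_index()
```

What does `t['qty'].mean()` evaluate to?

11.6666666667

merge on 'item' (how='left') → 10 rows:
   rating   item  qty  refund
0       2  chair   11    28.0
1       2   lamp   16     NaN
2       4   book    5    90.0
3       4   lamp    1     NaN
4       4   lamp    7     NaN
5       5    pen    6     NaN
6       3   lamp   20     NaN
7       5    mug   17    39.0
8       4   desk    9     NaN
9       5  chair   13    28.0
group by item, max of qty:
item
book      5
chair    13
desk      9
lamp     20
mug      17
pen       6
Name: qty, dtype: int64
reset_index():
    item  qty
0   book    5
1  chair   13
2   desk    9
3   lamp   20
4    mug   17
5    pen    6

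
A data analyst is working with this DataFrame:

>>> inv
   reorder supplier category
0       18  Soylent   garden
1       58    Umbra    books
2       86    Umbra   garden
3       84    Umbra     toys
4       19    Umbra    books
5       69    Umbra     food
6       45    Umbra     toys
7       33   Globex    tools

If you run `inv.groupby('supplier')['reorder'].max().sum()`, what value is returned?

137

group by supplier, max of reorder:
supplier
Globex     33
Soylent    18
Umbra      86
Name: reorder, dtype: int64
Hence 137.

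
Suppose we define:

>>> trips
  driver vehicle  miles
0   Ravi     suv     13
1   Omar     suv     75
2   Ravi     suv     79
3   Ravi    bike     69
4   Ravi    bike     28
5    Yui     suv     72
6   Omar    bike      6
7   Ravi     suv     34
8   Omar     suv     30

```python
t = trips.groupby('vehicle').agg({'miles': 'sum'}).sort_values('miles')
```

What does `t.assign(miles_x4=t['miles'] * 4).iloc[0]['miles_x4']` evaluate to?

group by vehicle, sum of miles:
         miles
vehicle       
bike       103
suv        303
sort by miles:
         miles
vehicle       
bike       103
suv        303
add column miles_x4 = t['miles'] * 4:
         miles  miles_x4
vehicle                 
bike       103       412
suv        303      1212
Finally, value at position 0, column 'miles_x4' = 412.

412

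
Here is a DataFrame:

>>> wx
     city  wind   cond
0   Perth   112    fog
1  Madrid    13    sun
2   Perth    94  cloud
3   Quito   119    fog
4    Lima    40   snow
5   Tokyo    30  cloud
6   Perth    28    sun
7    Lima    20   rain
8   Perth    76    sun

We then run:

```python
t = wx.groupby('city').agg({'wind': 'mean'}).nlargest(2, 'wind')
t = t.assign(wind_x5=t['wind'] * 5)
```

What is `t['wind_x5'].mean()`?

group by city, mean of wind:
         wind
city         
Lima     30.0
Madrid   13.0
Perth    77.5
Quito   119.0
Tokyo    30.0
take 2 rows with largest wind:
        wind
city        
Quito  119.0
Perth   77.5
add column wind_x5 = t['wind'] * 5:
        wind  wind_x5
city                 
Quito  119.0    595.0
Perth   77.5    387.5
mean of column 'wind_x5' → 491.25

491.25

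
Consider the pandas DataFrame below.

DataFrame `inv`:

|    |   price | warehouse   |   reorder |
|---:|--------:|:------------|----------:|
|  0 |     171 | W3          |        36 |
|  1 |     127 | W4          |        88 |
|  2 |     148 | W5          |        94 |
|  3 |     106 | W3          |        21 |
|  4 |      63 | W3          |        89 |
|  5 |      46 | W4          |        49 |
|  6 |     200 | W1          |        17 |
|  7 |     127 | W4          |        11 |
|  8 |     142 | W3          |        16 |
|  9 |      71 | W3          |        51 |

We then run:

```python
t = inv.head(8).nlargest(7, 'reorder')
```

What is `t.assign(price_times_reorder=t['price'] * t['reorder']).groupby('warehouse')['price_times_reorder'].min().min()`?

take first 8 rows:
   price warehouse  reorder
0    171        W3       36
1    127        W4       88
2    148        W5       94
3    106        W3       21
4     63        W3       89
5     46        W4       49
6    200        W1       17
7    127        W4       11
take 7 rows with largest reorder:
   price warehouse  reorder
2    148        W5       94
4     63        W3       89
1    127        W4       88
5     46        W4       49
0    171        W3       36
3    106        W3       21
6    200        W1       17
add column price_times_reorder = t['price'] * t['reorder']:
   price warehouse  reorder  price_times_reorder
2    148        W5       94                13912
4     63        W3       89                 5607
1    127        W4       88                11176
5     46        W4       49                 2254
0    171        W3       36                 6156
3    106        W3       21                 2226
6    200        W1       17                 3400
group by warehouse, min of price_times_reorder:
warehouse
W1     3400
W3     2226
W4     2254
W5    13912
Name: price_times_reorder, dtype: int64
Reading off the min of the resulting series, we get 2226.

2226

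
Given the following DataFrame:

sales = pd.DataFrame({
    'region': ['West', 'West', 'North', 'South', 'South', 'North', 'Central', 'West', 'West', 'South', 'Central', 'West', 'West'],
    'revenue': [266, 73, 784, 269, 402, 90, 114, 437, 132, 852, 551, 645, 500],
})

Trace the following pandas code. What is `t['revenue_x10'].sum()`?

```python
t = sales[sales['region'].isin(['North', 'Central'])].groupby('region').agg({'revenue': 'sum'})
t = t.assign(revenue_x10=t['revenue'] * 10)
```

filter rows where region in ['North', 'Central']:
     region  revenue
2     North      784
5     North       90
6   Central      114
10  Central      551
group by region, sum of revenue:
         revenue
region          
Central      665
North        874
add column revenue_x10 = t['revenue'] * 10:
         revenue  revenue_x10
region                       
Central      665         6650
North        874         8740
Then the sum of column 'revenue_x10': 15390

15390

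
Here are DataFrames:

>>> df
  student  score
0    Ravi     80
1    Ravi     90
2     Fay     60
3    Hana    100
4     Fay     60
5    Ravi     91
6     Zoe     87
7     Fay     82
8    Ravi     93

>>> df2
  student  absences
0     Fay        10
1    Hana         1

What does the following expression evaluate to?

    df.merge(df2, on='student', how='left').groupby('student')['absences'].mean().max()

merge on 'student' (how='left') → 9 rows:
  student  score  absences
0    Ravi     80       NaN
1    Ravi     90       NaN
2     Fay     60      10.0
3    Hana    100       1.0
4     Fay     60      10.0
5    Ravi     91       NaN
6     Zoe     87       NaN
7     Fay     82      10.0
8    Ravi     93       NaN
group by student, mean of absences:
student
Fay     10.0
Hana     1.0
Ravi     NaN
Zoe      NaN
Name: absences, dtype: float64
So max() = 10.0.

10.0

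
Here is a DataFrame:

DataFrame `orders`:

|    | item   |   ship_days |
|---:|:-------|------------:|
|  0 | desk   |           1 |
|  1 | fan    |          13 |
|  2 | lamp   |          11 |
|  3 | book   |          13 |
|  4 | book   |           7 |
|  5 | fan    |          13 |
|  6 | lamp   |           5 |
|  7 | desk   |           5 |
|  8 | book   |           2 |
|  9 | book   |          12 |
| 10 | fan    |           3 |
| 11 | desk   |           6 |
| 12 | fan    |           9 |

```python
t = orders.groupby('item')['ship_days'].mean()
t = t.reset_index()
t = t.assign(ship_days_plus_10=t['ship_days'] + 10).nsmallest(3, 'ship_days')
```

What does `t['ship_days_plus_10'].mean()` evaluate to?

16.8333333333

group by item, mean of ship_days:
item
book    8.5
desk    4.0
fan     9.5
lamp    8.0
Name: ship_days, dtype: float64
reset_index():
   item  ship_days
0  book        8.5
1  desk        4.0
2   fan        9.5
3  lamp        8.0
add column ship_days_plus_10 = t['ship_days'] + 10:
   item  ship_days  ship_days_plus_10
0  book        8.5               18.5
1  desk        4.0               14.0
2   fan        9.5               19.5
3  lamp        8.0               18.0
take 3 rows with smallest ship_days:
   item  ship_days  ship_days_plus_10
1  desk        4.0               14.0
3  lamp        8.0               18.0
0  book        8.5               18.5
Finally, mean of column 'ship_days_plus_10' = 16.8333333333.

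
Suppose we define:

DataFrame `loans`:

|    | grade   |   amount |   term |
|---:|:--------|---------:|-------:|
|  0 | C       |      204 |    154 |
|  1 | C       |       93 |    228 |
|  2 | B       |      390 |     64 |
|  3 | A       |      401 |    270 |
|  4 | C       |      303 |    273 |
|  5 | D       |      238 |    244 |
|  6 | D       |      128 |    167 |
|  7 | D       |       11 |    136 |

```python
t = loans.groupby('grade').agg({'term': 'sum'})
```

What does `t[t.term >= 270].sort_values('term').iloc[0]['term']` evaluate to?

group by grade, sum of term:
       term
grade      
A       270
B        64
C       655
D       547
filter rows where term >= 270:
       term
grade      
A       270
C       655
D       547
sort by term:
       term
grade      
A       270
D       547
C       655
Taking the value at position 0, column 'term' gives 270.

270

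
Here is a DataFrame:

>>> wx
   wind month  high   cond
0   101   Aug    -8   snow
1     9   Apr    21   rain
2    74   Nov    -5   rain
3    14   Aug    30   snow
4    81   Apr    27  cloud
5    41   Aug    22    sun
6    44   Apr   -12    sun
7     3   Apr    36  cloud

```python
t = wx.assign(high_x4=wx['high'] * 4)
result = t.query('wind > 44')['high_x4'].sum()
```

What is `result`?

56

add column high_x4 = wx['high'] * 4:
   wind month  high   cond  high_x4
0   101   Aug    -8   snow      -32
1     9   Apr    21   rain       84
2    74   Nov    -5   rain      -20
3    14   Aug    30   snow      120
4    81   Apr    27  cloud      108
5    41   Aug    22    sun       88
6    44   Apr   -12    sun      -48
7     3   Apr    36  cloud      144
filter rows where wind > 44:
   wind month  high   cond  high_x4
0   101   Aug    -8   snow      -32
2    74   Nov    -5   rain      -20
4    81   Apr    27  cloud      108
So sum() = 56.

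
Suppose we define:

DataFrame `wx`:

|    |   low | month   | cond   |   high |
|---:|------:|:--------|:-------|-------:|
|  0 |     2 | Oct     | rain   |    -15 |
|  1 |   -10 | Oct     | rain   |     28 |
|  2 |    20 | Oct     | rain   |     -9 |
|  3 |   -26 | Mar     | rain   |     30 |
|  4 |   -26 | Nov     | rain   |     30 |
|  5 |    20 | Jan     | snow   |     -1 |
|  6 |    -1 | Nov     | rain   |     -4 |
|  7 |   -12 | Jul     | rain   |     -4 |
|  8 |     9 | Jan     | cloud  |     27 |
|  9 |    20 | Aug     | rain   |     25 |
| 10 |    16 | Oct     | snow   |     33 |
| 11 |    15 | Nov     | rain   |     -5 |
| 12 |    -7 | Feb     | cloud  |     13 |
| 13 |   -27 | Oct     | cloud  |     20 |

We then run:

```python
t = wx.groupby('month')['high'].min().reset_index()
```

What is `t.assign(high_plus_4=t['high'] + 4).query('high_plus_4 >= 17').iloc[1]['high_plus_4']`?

group by month, min of high:
month
Aug    25
Feb    13
Jan    -1
Jul    -4
Mar    30
Nov    -5
Oct   -15
Name: high, dtype: int64
reset_index():
  month  high
0   Aug    25
1   Feb    13
2   Jan    -1
3   Jul    -4
4   Mar    30
5   Nov    -5
6   Oct   -15
add column high_plus_4 = t['high'] + 4:
  month  high  high_plus_4
0   Aug    25           29
1   Feb    13           17
2   Jan    -1            3
3   Jul    -4            0
4   Mar    30           34
5   Nov    -5           -1
6   Oct   -15          -11
filter rows where high_plus_4 >= 17:
  month  high  high_plus_4
0   Aug    25           29
1   Feb    13           17
4   Mar    30           34
Finally, value at position 1, column 'high_plus_4' = 17.

17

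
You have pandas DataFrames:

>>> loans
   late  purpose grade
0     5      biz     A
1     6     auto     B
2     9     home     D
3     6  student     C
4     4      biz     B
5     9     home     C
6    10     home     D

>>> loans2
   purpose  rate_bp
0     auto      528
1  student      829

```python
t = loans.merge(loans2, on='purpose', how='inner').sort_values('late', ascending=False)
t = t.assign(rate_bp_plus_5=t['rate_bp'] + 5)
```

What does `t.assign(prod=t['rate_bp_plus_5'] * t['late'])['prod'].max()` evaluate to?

5004

merge on 'purpose' (how='inner') → 2 rows:
   late  purpose grade  rate_bp
0     6     auto     B      528
1     6  student     C      829
sort by late descending:
   late  purpose grade  rate_bp
0     6     auto     B      528
1     6  student     C      829
add column rate_bp_plus_5 = t['rate_bp'] + 5:
   late  purpose grade  rate_bp  rate_bp_plus_5
0     6     auto     B      528             533
1     6  student     C      829             834
add column prod = t['rate_bp_plus_5'] * t['late']:
   late  purpose grade  rate_bp  rate_bp_plus_5  prod
0     6     auto     B      528             533  3198
1     6  student     C      829             834  5004
Taking the max of column 'prod' gives 5004.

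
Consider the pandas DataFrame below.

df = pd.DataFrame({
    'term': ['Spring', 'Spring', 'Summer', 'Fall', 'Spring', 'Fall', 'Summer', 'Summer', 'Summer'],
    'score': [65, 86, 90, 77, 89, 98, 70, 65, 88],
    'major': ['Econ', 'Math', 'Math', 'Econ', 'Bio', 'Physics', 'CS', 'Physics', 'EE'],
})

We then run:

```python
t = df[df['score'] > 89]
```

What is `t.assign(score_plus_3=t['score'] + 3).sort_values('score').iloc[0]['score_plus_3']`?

93

filter rows where score > 89:
     term  score    major
2  Summer     90     Math
5    Fall     98  Physics
add column score_plus_3 = t['score'] + 3:
     term  score    major  score_plus_3
2  Summer     90     Math            93
5    Fall     98  Physics           101
sort by score:
     term  score    major  score_plus_3
2  Summer     90     Math            93
5    Fall     98  Physics           101
The value at position 0, column 'score_plus_3' is 93.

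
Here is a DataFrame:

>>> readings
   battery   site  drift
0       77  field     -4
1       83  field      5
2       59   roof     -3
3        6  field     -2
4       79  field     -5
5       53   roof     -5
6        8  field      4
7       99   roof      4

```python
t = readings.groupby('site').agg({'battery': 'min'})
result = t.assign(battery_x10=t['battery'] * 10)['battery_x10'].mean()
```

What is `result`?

295.0

group by site, min of battery:
       battery
site          
field        6
roof        53
add column battery_x10 = t['battery'] * 10:
       battery  battery_x10
site                       
field        6           60
roof        53          530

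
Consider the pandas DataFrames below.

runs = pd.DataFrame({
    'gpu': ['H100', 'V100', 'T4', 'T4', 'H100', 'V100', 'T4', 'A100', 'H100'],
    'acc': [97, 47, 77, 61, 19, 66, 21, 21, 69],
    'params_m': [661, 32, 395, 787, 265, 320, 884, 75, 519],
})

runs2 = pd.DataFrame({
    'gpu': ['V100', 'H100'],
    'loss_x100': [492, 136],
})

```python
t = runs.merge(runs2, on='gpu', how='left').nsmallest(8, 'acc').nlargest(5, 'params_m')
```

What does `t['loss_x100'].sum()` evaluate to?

628.0

merge on 'gpu' (how='left') → 9 rows:
    gpu  acc  params_m  loss_x100
0  H100   97       661      136.0
1  V100   47        32      492.0
2    T4   77       395        NaN
3    T4   61       787        NaN
4  H100   19       265      136.0
5  V100   66       320      492.0
6    T4   21       884        NaN
7  A100   21        75        NaN
8  H100   69       519      136.0
take 8 rows with smallest acc:
    gpu  acc  params_m  loss_x100
4  H100   19       265      136.0
6    T4   21       884        NaN
7  A100   21        75        NaN
1  V100   47        32      492.0
3    T4   61       787        NaN
5  V100   66       320      492.0
8  H100   69       519      136.0
2    T4   77       395        NaN
take 5 rows with largest params_m:
    gpu  acc  params_m  loss_x100
6    T4   21       884        NaN
3    T4   61       787        NaN
8  H100   69       519      136.0
2    T4   77       395        NaN
5  V100   66       320      492.0
Taking the sum of column 'loss_x100' gives 628.0.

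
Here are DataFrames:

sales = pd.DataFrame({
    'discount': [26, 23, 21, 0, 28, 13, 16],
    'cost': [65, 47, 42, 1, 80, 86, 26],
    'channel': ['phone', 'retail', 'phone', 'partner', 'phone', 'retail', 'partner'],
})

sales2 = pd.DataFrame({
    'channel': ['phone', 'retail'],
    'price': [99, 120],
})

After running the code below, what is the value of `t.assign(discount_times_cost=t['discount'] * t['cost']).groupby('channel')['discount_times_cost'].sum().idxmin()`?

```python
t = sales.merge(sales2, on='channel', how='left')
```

partner

merge on 'channel' (how='left') → 7 rows:
   discount  cost  channel  price
0        26    65    phone   99.0
1        23    47   retail  120.0
2        21    42    phone   99.0
3         0     1  partner    NaN
4        28    80    phone   99.0
5        13    86   retail  120.0
6        16    26  partner    NaN
add column discount_times_cost = t['discount'] * t['cost']:
   discount  cost  channel  price  discount_times_cost
0        26    65    phone   99.0                 1690
1        23    47   retail  120.0                 1081
2        21    42    phone   99.0                  882
3         0     1  partner    NaN                    0
4        28    80    phone   99.0                 2240
5        13    86   retail  120.0                 1118
6        16    26  partner    NaN                  416
group by channel, sum of discount_times_cost:
channel
partner     416
phone      4812
retail     2199
Name: discount_times_cost, dtype: int64
So idxmin() = partner.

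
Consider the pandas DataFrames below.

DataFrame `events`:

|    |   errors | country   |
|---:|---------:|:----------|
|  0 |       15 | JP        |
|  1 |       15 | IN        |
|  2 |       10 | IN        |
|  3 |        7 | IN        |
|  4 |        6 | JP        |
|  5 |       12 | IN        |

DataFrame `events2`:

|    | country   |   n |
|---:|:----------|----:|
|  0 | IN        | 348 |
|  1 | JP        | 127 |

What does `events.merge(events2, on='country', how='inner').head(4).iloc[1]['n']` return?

merge on 'country' (how='inner') → 6 rows:
   errors country    n
0      15      JP  127
1      15      IN  348
2      10      IN  348
3       7      IN  348
4       6      JP  127
5      12      IN  348
take first 4 rows:
   errors country    n
0      15      JP  127
1      15      IN  348
2      10      IN  348
3       7      IN  348
The value at position 1, column 'n' is 348.

348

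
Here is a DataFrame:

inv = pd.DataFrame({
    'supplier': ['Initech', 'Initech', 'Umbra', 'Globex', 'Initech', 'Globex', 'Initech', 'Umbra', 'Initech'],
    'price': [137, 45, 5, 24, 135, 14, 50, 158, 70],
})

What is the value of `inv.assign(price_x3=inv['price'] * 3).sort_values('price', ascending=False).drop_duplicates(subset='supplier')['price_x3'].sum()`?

957

add column price_x3 = inv['price'] * 3:
  supplier  price  price_x3
0  Initech    137       411
1  Initech     45       135
2    Umbra      5        15
3   Globex     24        72
4  Initech    135       405
5   Globex     14        42
6  Initech     50       150
7    Umbra    158       474
8  Initech     70       210
sort by price descending:
  supplier  price  price_x3
7    Umbra    158       474
0  Initech    137       411
4  Initech    135       405
8  Initech     70       210
6  Initech     50       150
1  Initech     45       135
3   Globex     24        72
5   Globex     14        42
2    Umbra      5        15
drop duplicate supplier (keep=first):
  supplier  price  price_x3
7    Umbra    158       474
0  Initech    137       411
3   Globex     24        72
So sum() = 957.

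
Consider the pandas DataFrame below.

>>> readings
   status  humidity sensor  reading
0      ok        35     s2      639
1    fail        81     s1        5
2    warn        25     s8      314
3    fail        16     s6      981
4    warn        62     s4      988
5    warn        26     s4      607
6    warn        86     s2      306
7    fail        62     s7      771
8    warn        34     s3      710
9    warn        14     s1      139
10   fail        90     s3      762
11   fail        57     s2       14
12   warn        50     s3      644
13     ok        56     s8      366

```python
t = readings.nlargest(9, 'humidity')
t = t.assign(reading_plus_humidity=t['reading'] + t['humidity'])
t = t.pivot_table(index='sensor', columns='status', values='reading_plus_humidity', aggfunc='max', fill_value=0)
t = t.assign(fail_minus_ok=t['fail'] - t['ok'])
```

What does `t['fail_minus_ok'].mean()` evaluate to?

take 9 rows with largest humidity:
   status  humidity sensor  reading
10   fail        90     s3      762
6    warn        86     s2      306
1    fail        81     s1        5
4    warn        62     s4      988
7    fail        62     s7      771
11   fail        57     s2       14
13     ok        56     s8      366
12   warn        50     s3      644
0      ok        35     s2      639
add column reading_plus_humidity = t['reading'] + t['humidity']:
   status  humidity sensor  reading  reading_plus_humidity
10   fail        90     s3      762                    852
6    warn        86     s2      306                    392
1    fail        81     s1        5                     86
4    warn        62     s4      988                   1050
7    fail        62     s7      771                    833
11   fail        57     s2       14                     71
13     ok        56     s8      366                    422
12   warn        50     s3      644                    694
0      ok        35     s2      639                    674
pivot: rows=sensor, cols=status, max(reading_plus_humidity):
status  fail   ok  warn
sensor                 
s1        86    0     0
s2        71  674   392
s3       852    0   694
s4         0    0  1050
s7       833    0     0
s8         0  422     0
add column fail_minus_ok = t['fail'] - t['ok']:
status  fail   ok  warn  fail_minus_ok
sensor                                
s1        86    0     0             86
s2        71  674   392           -603
s3       852    0   694            852
s4         0    0  1050              0
s7       833    0     0            833
s8         0  422     0           -422
Finally, mean of column 'fail_minus_ok' = 124.333333333.

124.333333333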